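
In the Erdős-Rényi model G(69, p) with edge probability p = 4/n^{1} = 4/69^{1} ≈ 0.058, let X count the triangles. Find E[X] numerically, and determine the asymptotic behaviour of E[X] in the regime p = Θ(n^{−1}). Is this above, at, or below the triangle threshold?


Number of potential triangles: C(69, 3) = 52394.
Each occurs with probability p³ ≈ (0.058)³ ≈ 1.94820e-04.
By linearity: E[X] = C(69, 3)·p³ ≈ 52394 · 1.94820e-04 ≈ 10.207.
Here α = 1, so p = 4/n is exactly at the triangle threshold p ~ 1/n. Asymptotically E[X] → c³/6 = 4³/6 = 32/3 ≈ 10.667, a bounded constant. In this regime the triangle count is asymptotically Poisson(c³/6).

E[X] ≈ 10.207; in regime p = Θ(1/n^{1}) E[X] stays bounded (at the triangle threshold p ~ 1/n).


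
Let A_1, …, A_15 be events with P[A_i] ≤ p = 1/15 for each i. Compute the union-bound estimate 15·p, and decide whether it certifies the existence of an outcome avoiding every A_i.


Union bound: P[∪_{i=1}^{15} A_i] ≤ Σ_i P[A_i] ≤ 15·p = 15·(1/15) = 1.
Numerically: 1 ≈ 1.000000.
Is 1 < 1? NO.
Since the bound 1 is ≥ 1, the union bound is uninformative here; it does NOT by itself certify existence.

15·p = 1 ≈ 1.000000; existence NOT certified by the union bound.


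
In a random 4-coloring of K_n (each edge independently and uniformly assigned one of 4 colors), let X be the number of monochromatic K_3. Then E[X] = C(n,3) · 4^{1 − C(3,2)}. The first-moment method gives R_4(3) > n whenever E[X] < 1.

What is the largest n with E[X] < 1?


We need C(n, 3) · 4^{1 − 3} < 1, i.e. C(n, 3) < 4^{3 − 1} = 16.
Check values of n near the boundary:
  n = 3: C(3, 3) = 1; 1 < 16? YES
  n = 4: C(4, 3) = 4; 4 < 16? YES
  n = 5: C(5, 3) = 10; 10 < 16? YES
  n = 6: C(6, 3) = 20; 20 < 16? NO
  n = 7: C(7, 3) = 35; 35 < 16? NO
  n = 8: C(8, 3) = 56; 56 < 16? NO
The largest n with C(n, 3) < 16 is n = 5 (where E[X] = 5/8 ≈ 0.6250). Hence R_4(3) > 5, i.e. R_4(3) ≥ 6.

Largest n = 5; hence R_4(3) > 5.


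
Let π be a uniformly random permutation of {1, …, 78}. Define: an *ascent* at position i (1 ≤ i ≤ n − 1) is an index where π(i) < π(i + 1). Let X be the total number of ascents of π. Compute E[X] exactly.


Write X = Σ X_I over i = 1, …, 77, with X_I the indicator of one ascent.
There are 77 indicators.
For each fixed i, the pair (π(i), π(i+1)) is a uniformly random ordered pair of distinct values from {1, …, 78}; by symmetry P[π(i) < π(i+1)] = 1/2.
By linearity: E[X] = 77 · (1/2) = (78 − 1) · (1/2) = 77/2 ≈ 38.50000.

E[X] = 77/2 = 38.50000.


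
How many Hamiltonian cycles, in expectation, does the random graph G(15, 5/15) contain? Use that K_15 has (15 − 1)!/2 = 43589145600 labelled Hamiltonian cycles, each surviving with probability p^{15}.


K_15 has (15 − 1)!/2 = 43589145600 labelled Hamiltonian cycles.
For each such Hamiltonian cycle H, let X_H = 1 if all 15 edges of H are present in G. Then P[X_H = 1] = p^{15} = (1/3)^{15} = 1/14348907.
Summing the indicators: E[X] = Σ_H E[X_H] = 43589145600 · p^{15} = 43589145600 · 1/14348907 = 179379200/59049.
Numerically: E[X] ≈ 3037.8.

E[X] = 43589145600 · (1/3)^{15} = 179379200/59049 ≈ 3037.8.


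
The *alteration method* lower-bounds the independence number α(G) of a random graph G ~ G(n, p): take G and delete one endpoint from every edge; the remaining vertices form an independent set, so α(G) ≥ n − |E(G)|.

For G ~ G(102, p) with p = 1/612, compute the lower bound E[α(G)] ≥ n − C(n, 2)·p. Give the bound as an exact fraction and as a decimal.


E[|E(G)|] = C(102, 2)·p = 5151 · (1/612) = 101/12.
E[α(G)] ≥ n − E[|E(G)|] = 102 − 101/12 = 1123/12.
Numerically: ≈ 93.5833.
(This is only a lower bound; the true E[α(G)] may be larger.)

E[α(G)] ≥ 1123/12 ≈ 93.5833.


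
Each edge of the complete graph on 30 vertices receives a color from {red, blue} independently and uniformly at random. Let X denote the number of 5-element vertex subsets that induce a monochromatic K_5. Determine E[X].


Let X = Σ_S X_S over the C(30, 5) = 142506 subsets S of size 5, where X_S = 1 if the K_5 on S is monochromatic.
For a fixed S, the K_5 on S has C(5, 2) = 10 edges. P[all 10 edges red] = (1/2)^10, and likewise for blue, so P[monochromatic] = 2·(1/2)^10 = 2^{1 − 10} = 1/512.
By linearity of expectation: E[X] = C(30, 5) · 2^{1 − 10} = 142506 · 1/512 = 71253/256.
Numerically: E[X] ≈ 278.3320.

E[X] = C(30,5)·2^(1−C(5,2)) = 71253/256 ≈ 278.3320.


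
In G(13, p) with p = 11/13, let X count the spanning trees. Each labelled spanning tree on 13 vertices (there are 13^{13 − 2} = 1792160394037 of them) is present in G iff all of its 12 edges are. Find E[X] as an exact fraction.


K_13 has 13^{13 − 2} = 1792160394037 labelled spanning trees.
For each such spanning tree H, let X_H = 1 if all 12 edges of H are present in G. Then P[X_H = 1] = p^{12} = (11/13)^{12} = 3138428376721/23298085122481.
By linearity: E[X] = Σ_H E[X_H] = 1792160394037 · p^{12} = 1792160394037 · 3138428376721/23298085122481 = 3138428376721/13.
Numerically: E[X] ≈ 2.41e+11.

E[X] = 1792160394037 · (11/13)^{12} = 3138428376721/13 ≈ 2.41e+11.


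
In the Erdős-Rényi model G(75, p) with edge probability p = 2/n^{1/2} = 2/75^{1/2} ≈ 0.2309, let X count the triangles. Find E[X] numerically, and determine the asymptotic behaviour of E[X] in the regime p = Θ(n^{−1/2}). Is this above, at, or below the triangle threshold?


Number of potential triangles: C(75, 3) = 67525.
Each occurs with probability p³ ≈ (0.2309)³ ≈ 1.231681e-02.
By linearity: E[X] = C(75, 3)·p³ ≈ 67525 · 1.231681e-02 ≈ 831.6923.
Since α = 1/2 < 1, p = c/n^{1/2} ≫ 1/n is above the triangle threshold p ~ 1/n. Asymptotically E[X] ~ (c³/6)·n^{3(1−α)} = (2³/6)·n^{1.5} → ∞; triangles are abundant w.h.p.

E[X] ≈ 831.6923; in regime p = Θ(1/n^{1/2}) E[X] diverges (above the triangle threshold p ~ 1/n).


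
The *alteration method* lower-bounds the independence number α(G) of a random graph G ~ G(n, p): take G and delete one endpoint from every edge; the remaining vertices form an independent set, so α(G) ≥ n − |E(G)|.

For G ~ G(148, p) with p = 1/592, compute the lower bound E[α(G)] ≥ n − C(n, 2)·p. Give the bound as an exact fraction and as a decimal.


E[|E(G)|] = C(148, 2)·p = 10878 · (1/592) = 147/8.
E[α(G)] ≥ n − E[|E(G)|] = 148 − 147/8 = 1037/8.
Numerically: ≈ 129.6250.
(This is only a lower bound; the true E[α(G)] may be larger.)

E[α(G)] ≥ 1037/8 ≈ 129.6250.


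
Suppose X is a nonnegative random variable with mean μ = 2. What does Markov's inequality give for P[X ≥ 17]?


μ = E[X] = 2, a = 17.
Markov: P[X ≥ 17] ≤ μ/a = (2)/17 = 2/17.
Numerically: ≈ 0.1176.
(Since a = 17 > μ = 2.0000, the bound 2/17 is < 1 and informative.)

P[X ≥ 17] ≤ 2/17 ≈ 0.1176.


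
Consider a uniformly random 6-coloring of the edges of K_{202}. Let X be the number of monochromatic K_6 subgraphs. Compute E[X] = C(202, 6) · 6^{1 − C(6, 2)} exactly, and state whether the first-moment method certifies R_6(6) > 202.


E[X] = C(202, 6) · 6^{1 − 15} = 87544611330 · 6^{−14} = 87544611330/78364164096.
As a reduced fraction: E[X] = 14590768555/13060694016 ≈ 1.1172.
Is E[X] < 1? NO.
Since E[X] ≥ 1, the first-moment bound is inconclusive at n = 202; it does NOT by itself certify R_6(6) > 202.

E[X] = 14590768555/13060694016 ≈ 1.1172; E[X] ≥ 1; first-moment method inconclusive here.


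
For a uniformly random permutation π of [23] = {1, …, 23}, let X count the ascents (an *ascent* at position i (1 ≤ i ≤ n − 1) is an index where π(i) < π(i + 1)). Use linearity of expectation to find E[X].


Write X = Σ X_I over i = 1, …, 22, with X_I the indicator of one ascent.
There are 22 indicators.
For each fixed i, the pair (π(i), π(i+1)) is a uniformly random ordered pair of distinct values from {1, …, 23}; by symmetry P[π(i) < π(i+1)] = 1/2.
By linearity: E[X] = 22 · (1/2) = (23 − 1) · (1/2) = 11 ≈ 11.000.

E[X] = 11 = 11.000.


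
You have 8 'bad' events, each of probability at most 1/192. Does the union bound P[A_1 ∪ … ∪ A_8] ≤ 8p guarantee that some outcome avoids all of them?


Union bound: P[∪_{i=1}^{8} A_i] ≤ Σ_i P[A_i] ≤ 8·p = 8·(1/192) = 1/24.
Numerically: 1/24 ≈ 0.0417.
Is 1/24 < 1? YES.
Since P[∪ A_i] ≤ 1/24 < 1, the complement has P[∩ A_i^c] ≥ 1 − 1/24 = 23/24 > 0, so some outcome avoids every A_i.

8·p = 1/24 ≈ 0.0417; existence CERTIFIED by the union bound.


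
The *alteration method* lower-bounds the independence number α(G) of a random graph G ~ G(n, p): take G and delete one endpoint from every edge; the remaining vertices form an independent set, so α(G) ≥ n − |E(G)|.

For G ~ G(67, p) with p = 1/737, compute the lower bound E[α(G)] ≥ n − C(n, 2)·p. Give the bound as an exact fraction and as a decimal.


E[|E(G)|] = C(67, 2)·p = 2211 · (1/737) = 3.
E[α(G)] ≥ n − E[|E(G)|] = 67 − 3 = 64.
Numerically: ≈ 64.000.
(This is only a lower bound; the true E[α(G)] may be larger.)

E[α(G)] ≥ 64 ≈ 64.000.


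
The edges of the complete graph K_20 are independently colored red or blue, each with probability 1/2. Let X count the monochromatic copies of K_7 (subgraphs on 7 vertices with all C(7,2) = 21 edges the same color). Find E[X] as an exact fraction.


Let X = Σ_S X_S over the C(20, 7) = 77520 subsets S of size 7, where X_S = 1 if the K_7 on S is monochromatic.
For a fixed S, the K_7 on S has C(7, 2) = 21 edges. P[all 21 edges red] = (1/2)^21, and likewise for blue, so P[monochromatic] = 2·(1/2)^21 = 2^{1 − 21} = 1/1048576.
By linearity of expectation: E[X] = C(20, 7) · 2^{1 − 21} = 77520 · 1/1048576 = 4845/65536.
Numerically: E[X] ≈ 0.07393.

E[X] = C(20,7)·2^(1−C(7,2)) = 4845/65536 ≈ 0.07393.


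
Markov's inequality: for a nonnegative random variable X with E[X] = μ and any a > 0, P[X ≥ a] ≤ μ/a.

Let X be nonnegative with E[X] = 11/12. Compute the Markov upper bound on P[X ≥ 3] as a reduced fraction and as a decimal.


μ = E[X] = 11/12, a = 3.
Markov: P[X ≥ 3] ≤ μ/a = (11/12)/3 = 11/36.
Numerically: ≈ 0.3056.
(Since a = 3 > μ = 0.9167, the bound 11/36 is < 1 and informative.)

P[X ≥ 3] ≤ 11/36 ≈ 0.3056.


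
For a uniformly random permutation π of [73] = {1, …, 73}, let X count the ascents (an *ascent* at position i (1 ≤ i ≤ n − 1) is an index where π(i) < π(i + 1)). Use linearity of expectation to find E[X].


Write X = Σ X_I over i = 1, …, 72, with X_I the indicator of one ascent.
There are 72 indicators.
For each fixed i, the pair (π(i), π(i+1)) is a uniformly random ordered pair of distinct values from {1, …, 73}; by symmetry P[π(i) < π(i+1)] = 1/2.
By linearity: E[X] = 72 · (1/2) = (73 − 1) · (1/2) = 36 ≈ 36.000.

E[X] = 36 = 36.000.


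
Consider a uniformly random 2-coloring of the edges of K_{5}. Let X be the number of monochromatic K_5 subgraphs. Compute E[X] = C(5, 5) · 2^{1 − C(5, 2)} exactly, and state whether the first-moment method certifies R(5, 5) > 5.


E[X] = C(5, 5) · 2^{1 − 10} = 1 · 2^{−9} = 1/512.
As a reduced fraction: E[X] = 1/512 ≈ 0.00195.
Is E[X] < 1? YES.
Since E[X] < 1, there exists a 2-coloring of K_{5} with no monochromatic K_5; hence R(5, 5) > 5.

E[X] = 1/512 ≈ 0.00195; E[X] < 1, so R(5, 5) > 5.


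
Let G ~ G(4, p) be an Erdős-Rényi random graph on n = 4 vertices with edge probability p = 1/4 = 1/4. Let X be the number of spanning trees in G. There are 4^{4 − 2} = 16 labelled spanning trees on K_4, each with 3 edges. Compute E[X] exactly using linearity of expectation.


K_4 has 4^{4 − 2} = 16 labelled spanning trees.
For each such spanning tree H, let X_H = 1 if all 3 edges of H are present in G. Then P[X_H = 1] = p^{3} = (1/4)^{3} = 1/64.
By linearity of expectation: E[X] = Σ_H E[X_H] = 16 · p^{3} = 16 · 1/64 = 1/4.
Numerically: E[X] ≈ 0.25.

E[X] = 16 · (1/4)^{3} = 1/4 ≈ 0.25.


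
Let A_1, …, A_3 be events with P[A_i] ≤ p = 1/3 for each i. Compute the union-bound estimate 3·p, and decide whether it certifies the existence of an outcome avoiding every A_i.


Union bound: P[∪_{i=1}^{3} A_i] ≤ Σ_i P[A_i] ≤ 3·p = 3·(1/3) = 1.
Numerically: 1 ≈ 1.000000.
Is 1 < 1? NO.
Since the bound 1 is ≥ 1, the union bound is uninformative here; it does NOT by itself certify existence.

3·p = 1 ≈ 1.000000; existence NOT certified by the union bound.


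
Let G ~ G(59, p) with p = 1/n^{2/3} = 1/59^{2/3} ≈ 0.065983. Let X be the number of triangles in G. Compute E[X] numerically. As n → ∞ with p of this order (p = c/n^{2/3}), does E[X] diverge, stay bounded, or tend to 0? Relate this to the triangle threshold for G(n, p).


Number of potential triangles: C(59, 3) = 32509.
Each occurs with probability p³ ≈ (0.065983)³ ≈ 2.87273772e-04.
By linearity: E[X] = C(59, 3)·p³ ≈ 32509 · 2.87273772e-04 ≈ 9.338983.
Since α = 2/3 < 1, p = c/n^{2/3} ≫ 1/n is above the triangle threshold p ~ 1/n. Asymptotically E[X] ~ (c³/6)·n^{3(1−α)} = (1³/6)·n^{1} → ∞; triangles are abundant w.h.p.

E[X] ≈ 9.338983; in regime p = Θ(1/n^{2/3}) E[X] diverges (above the triangle threshold p ~ 1/n).


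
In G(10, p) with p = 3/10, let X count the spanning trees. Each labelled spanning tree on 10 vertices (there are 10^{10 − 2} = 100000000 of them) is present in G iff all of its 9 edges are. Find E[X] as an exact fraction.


K_10 has 10^{10 − 2} = 100000000 labelled spanning trees.
For each such spanning tree H, let X_H = 1 if all 9 edges of H are present in G. Then P[X_H = 1] = p^{9} = (3/10)^{9} = 19683/1000000000.
Summing the indicators: E[X] = Σ_H E[X_H] = 100000000 · p^{9} = 100000000 · 19683/1000000000 = 19683/10.
Numerically: E[X] ≈ 1.97e+03.

E[X] = 100000000 · (3/10)^{9} = 19683/10 ≈ 1.97e+03.


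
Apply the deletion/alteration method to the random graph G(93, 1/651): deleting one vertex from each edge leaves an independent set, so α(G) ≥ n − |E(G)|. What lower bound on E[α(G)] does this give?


E[|E(G)|] = C(93, 2)·p = 4278 · (1/651) = 46/7.
E[α(G)] ≥ n − E[|E(G)|] = 93 − 46/7 = 605/7.
Numerically: ≈ 86.42857.
(This is only a lower bound; the true E[α(G)] may be larger.)

E[α(G)] ≥ 605/7 ≈ 86.42857.


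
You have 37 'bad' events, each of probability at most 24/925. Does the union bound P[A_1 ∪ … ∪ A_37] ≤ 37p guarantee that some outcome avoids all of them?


Union bound: P[∪_{i=1}^{37} A_i] ≤ Σ_i P[A_i] ≤ 37·p = 37·(24/925) = 24/25.
Numerically: 24/25 ≈ 0.960000.
Is 24/25 < 1? YES.
Since P[∪ A_i] ≤ 24/25 < 1, the complement has P[∩ A_i^c] ≥ 1 − 24/25 = 1/25 > 0, so some outcome avoids every A_i.

37·p = 24/25 ≈ 0.960000; existence CERTIFIED by the union bound.


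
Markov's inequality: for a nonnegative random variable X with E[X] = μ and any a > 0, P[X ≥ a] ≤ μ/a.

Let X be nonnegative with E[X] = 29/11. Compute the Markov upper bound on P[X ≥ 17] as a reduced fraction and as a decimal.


μ = E[X] = 29/11, a = 17.
Markov: P[X ≥ 17] ≤ μ/a = (29/11)/17 = 29/187.
Numerically: ≈ 0.155080.
(Since a = 17 > μ = 2.636364, the bound 29/187 is < 1 and informative.)

P[X ≥ 17] ≤ 29/187 ≈ 0.155080.


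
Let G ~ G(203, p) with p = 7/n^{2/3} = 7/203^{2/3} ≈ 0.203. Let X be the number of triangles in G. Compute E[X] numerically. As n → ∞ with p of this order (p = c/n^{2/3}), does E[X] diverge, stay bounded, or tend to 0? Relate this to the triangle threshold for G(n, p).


Number of potential triangles: C(203, 3) = 1373701.
Each occurs with probability p³ ≈ (0.203)³ ≈ 8.32342e-03.
By linearity: E[X] = C(203, 3)·p³ ≈ 1373701 · 8.32342e-03 ≈ 11433.897.
Since α = 2/3 < 1, p = c/n^{2/3} ≫ 1/n is above the triangle threshold p ~ 1/n. Asymptotically E[X] ~ (c³/6)·n^{3(1−α)} = (7³/6)·n^{1} → ∞; triangles are abundant w.h.p.

E[X] ≈ 11433.897; in regime p = Θ(1/n^{2/3}) E[X] diverges (above the triangle threshold p ~ 1/n).


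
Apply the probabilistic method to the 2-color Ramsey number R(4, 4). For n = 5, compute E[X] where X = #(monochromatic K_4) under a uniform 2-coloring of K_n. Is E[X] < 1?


E[X] = C(5, 4) · 2^{1 − 6} = 5 · 2^{−5} = 5/32.
As a reduced fraction: E[X] = 5/32 ≈ 0.156.
Is E[X] < 1? YES.
Since E[X] < 1, there exists a 2-coloring of K_{5} with no monochromatic K_4; hence R(4, 4) > 5.

E[X] = 5/32 ≈ 0.156; E[X] < 1, so R(4, 4) > 5.


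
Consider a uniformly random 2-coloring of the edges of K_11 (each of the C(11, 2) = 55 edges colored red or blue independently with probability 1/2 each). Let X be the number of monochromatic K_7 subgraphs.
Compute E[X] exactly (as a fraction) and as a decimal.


Let X = Σ_S X_S over the C(11, 7) = 330 subsets S of size 7, where X_S = 1 if the K_7 on S is monochromatic.
For a fixed S, the K_7 on S has C(7, 2) = 21 edges. P[all 21 edges red] = (1/2)^21, and likewise for blue, so P[monochromatic] = 2·(1/2)^21 = 2^{1 − 21} = 1/1048576.
By linearity of expectation: E[X] = C(11, 7) · 2^{1 − 21} = 330 · 1/1048576 = 165/524288.
Numerically: E[X] ≈ 0.00031.

E[X] = C(11,7)·2^(1−C(7,2)) = 165/524288 ≈ 0.00031.


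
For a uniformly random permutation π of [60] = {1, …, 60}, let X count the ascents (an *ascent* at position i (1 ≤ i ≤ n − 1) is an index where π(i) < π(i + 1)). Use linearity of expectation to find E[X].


Write X = Σ X_I over i = 1, …, 59, with X_I the indicator of one ascent.
There are 59 indicators.
For each fixed i, the pair (π(i), π(i+1)) is a uniformly random ordered pair of distinct values from {1, …, 60}; by symmetry P[π(i) < π(i+1)] = 1/2.
By linearity: E[X] = 59 · (1/2) = (60 − 1) · (1/2) = 59/2 ≈ 29.50000.

E[X] = 59/2 = 29.50000.


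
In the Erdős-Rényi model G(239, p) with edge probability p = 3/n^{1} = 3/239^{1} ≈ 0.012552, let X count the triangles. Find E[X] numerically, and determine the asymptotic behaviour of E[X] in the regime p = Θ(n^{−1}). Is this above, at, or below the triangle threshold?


Number of potential triangles: C(239, 3) = 2246839.
Each occurs with probability p³ ≈ (0.012552)³ ≈ 1.9777439e-06.
By linearity: E[X] = C(239, 3)·p³ ≈ 2246839 · 1.9777439e-06 ≈ 4.44367.
Here α = 1, so p = 3/n is exactly at the triangle threshold p ~ 1/n. Asymptotically E[X] → c³/6 = 3³/6 = 9/2 ≈ 4.50000, a bounded constant. In this regime the triangle count is asymptotically Poisson(c³/6).

E[X] ≈ 4.44367; in regime p = Θ(1/n^{1}) E[X] stays bounded (at the triangle threshold p ~ 1/n).


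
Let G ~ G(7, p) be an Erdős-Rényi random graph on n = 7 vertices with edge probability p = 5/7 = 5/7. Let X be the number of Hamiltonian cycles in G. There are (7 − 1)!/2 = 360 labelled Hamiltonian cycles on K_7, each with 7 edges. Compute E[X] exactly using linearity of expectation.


K_7 has (7 − 1)!/2 = 360 labelled Hamiltonian cycles.
For each such Hamiltonian cycle H, let X_H = 1 if all 7 edges of H are present in G. Then P[X_H = 1] = p^{7} = (5/7)^{7} = 78125/823543.
Summing the indicators: E[X] = Σ_H E[X_H] = 360 · p^{7} = 360 · 78125/823543 = 28125000/823543.
Numerically: E[X] ≈ 34.2.

E[X] = 360 · (5/7)^{7} = 28125000/823543 ≈ 34.2.


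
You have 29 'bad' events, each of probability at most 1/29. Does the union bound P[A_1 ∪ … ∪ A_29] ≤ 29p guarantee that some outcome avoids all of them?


Union bound: P[∪_{i=1}^{29} A_i] ≤ Σ_i P[A_i] ≤ 29·p = 29·(1/29) = 1.
Numerically: 1 ≈ 1.0000.
Is 1 < 1? NO.
Since the bound 1 is ≥ 1, the union bound is uninformative here; it does NOT by itself certify existence.

29·p = 1 ≈ 1.0000; existence NOT certified by the union bound.


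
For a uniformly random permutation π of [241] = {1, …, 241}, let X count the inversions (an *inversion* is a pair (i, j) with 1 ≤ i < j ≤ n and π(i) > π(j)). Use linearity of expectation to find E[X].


Write X = Σ X_I over the C(241, 2) = 28920 pairs i < j, with X_I the indicator of one inversion.
There are 28920 indicators.
For each fixed pair i < j, the values π(i) and π(j) are two distinct elements of {1, …, 241} in uniformly random order; by symmetry P[π(i) > π(j)] = 1/2.
By linearity: E[X] = 28920 · (1/2) = C(241, 2) · (1/2) = 28920/2 = 14460 ≈ 14460.000000.

E[X] = 14460 = 14460.000000.


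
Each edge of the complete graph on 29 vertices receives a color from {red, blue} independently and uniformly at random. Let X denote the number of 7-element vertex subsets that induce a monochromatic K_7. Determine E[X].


Let X = Σ_S X_S over the C(29, 7) = 1560780 subsets S of size 7, where X_S = 1 if the K_7 on S is monochromatic.
For a fixed S, the K_7 on S has C(7, 2) = 21 edges. P[all 21 edges red] = (1/2)^21, and likewise for blue, so P[monochromatic] = 2·(1/2)^21 = 2^{1 − 21} = 1/1048576.
By linearity of expectation: E[X] = C(29, 7) · 2^{1 − 21} = 1560780 · 1/1048576 = 390195/262144.
Numerically: E[X] ≈ 1.48848.

E[X] = C(29,7)·2^(1−C(7,2)) = 390195/262144 ≈ 1.48848.


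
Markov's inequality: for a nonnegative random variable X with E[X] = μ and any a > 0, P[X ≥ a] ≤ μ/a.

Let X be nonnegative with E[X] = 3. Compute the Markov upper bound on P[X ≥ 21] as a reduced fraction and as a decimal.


μ = E[X] = 3, a = 21.
Markov: P[X ≥ 21] ≤ μ/a = (3)/21 = 1/7.
Numerically: ≈ 0.142857.
(Since a = 21 > μ = 3.000000, the bound 1/7 is < 1 and informative.)

P[X ≥ 21] ≤ 1/7 ≈ 0.142857.


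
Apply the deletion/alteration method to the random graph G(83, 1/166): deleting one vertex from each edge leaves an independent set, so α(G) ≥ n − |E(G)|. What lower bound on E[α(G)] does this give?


E[|E(G)|] = C(83, 2)·p = 3403 · (1/166) = 41/2.
E[α(G)] ≥ n − E[|E(G)|] = 83 − 41/2 = 125/2.
Numerically: ≈ 62.50000.
(This is only a lower bound; the true E[α(G)] may be larger.)

E[α(G)] ≥ 125/2 ≈ 62.50000.


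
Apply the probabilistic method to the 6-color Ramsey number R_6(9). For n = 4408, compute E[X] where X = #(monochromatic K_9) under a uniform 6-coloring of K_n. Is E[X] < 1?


E[X] = C(4408, 9) · 6^{1 − 36} = 1717362945146264156457459600 · 6^{−35} = 1717362945146264156457459600/1719070799748422591028658176.
As a reduced fraction: E[X] = 35778394690547169926197075/35813974994758803979763712 ≈ 0.99901.
Is E[X] < 1? YES.
Since E[X] < 1, there exists a 6-coloring of K_{4408} with no monochromatic K_9; hence R_6(9) > 4408.

E[X] = 35778394690547169926197075/35813974994758803979763712 ≈ 0.99901; E[X] < 1, so R_6(9) > 4408.


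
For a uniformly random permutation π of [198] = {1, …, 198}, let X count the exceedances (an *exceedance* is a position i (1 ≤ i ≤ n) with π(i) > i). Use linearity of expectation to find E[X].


Write X = Σ_{i=1}^{198} X_i, where X_i = 1_{π(i) > i}.
For each fixed i, π(i) is uniform over {1, …, 198} (marginal of a uniform permutation), so P[π(i) > i] = (n − i)/n. Summing: Σ_{i=1}^{198} (n − i)/n = (0 + 1 + … + 197)/198 = 198(198 − 1)/(2·198) = (198 − 1)/2.
Hence E[X] = Σ_{i=1}^{198} (198 − i)/198 = 197/2 ≈ 98.500.

E[X] = 197/2 = 98.500.


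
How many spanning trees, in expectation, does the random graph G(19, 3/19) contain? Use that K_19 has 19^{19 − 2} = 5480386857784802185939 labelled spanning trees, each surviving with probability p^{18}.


K_19 has 19^{19 − 2} = 5480386857784802185939 labelled spanning trees.
For each such spanning tree H, let X_H = 1 if all 18 edges of H are present in G. Then P[X_H = 1] = p^{18} = (3/19)^{18} = 387420489/104127350297911241532841.
Summing the indicators: E[X] = Σ_H E[X_H] = 5480386857784802185939 · p^{18} = 5480386857784802185939 · 387420489/104127350297911241532841 = 387420489/19.
Numerically: E[X] ≈ 2.0391e+07.

E[X] = 5480386857784802185939 · (3/19)^{18} = 387420489/19 ≈ 2.0391e+07.


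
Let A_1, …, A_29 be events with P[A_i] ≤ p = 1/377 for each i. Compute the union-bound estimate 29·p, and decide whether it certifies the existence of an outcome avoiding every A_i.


Union bound: P[∪_{i=1}^{29} A_i] ≤ Σ_i P[A_i] ≤ 29·p = 29·(1/377) = 1/13.
Numerically: 1/13 ≈ 0.077.
Is 1/13 < 1? YES.
Since P[∪ A_i] ≤ 1/13 < 1, the complement has P[∩ A_i^c] ≥ 1 − 1/13 = 12/13 > 0, so some outcome avoids every A_i.

29·p = 1/13 ≈ 0.077; existence CERTIFIED by the union bound.


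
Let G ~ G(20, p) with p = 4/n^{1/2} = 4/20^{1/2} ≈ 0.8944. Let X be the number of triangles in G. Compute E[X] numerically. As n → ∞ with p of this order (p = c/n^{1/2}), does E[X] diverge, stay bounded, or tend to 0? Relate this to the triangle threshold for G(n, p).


Number of potential triangles: C(20, 3) = 1140.
Each occurs with probability p³ ≈ (0.8944)³ ≈ 7.155418e-01.
By linearity: E[X] = C(20, 3)·p³ ≈ 1140 · 7.155418e-01 ≈ 815.7176.
Since α = 1/2 < 1, p = c/n^{1/2} ≫ 1/n is above the triangle threshold p ~ 1/n. Asymptotically E[X] ~ (c³/6)·n^{3(1−α)} = (4³/6)·n^{1.5} → ∞; triangles are abundant w.h.p.

E[X] ≈ 815.7176; in regime p = Θ(1/n^{1/2}) E[X] diverges (above the triangle threshold p ~ 1/n).


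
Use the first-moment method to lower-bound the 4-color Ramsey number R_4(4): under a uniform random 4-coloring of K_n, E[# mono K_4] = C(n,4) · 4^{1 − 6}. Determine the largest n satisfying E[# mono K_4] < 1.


We need C(n, 4) · 4^{1 − 6} < 1, i.e. C(n, 4) < 4^{6 − 1} = 1024.
Check values of n near the boundary:
  n = 11: C(11, 4) = 330; 330 < 1024? YES
  n = 12: C(12, 4) = 495; 495 < 1024? YES
  n = 13: C(13, 4) = 715; 715 < 1024? YES
  n = 14: C(14, 4) = 1001; 1001 < 1024? YES
  n = 15: C(15, 4) = 1365; 1365 < 1024? NO
  n = 16: C(16, 4) = 1820; 1820 < 1024? NO
  n = 17: C(17, 4) = 2380; 2380 < 1024? NO
The largest n with C(n, 4) < 1024 is n = 14 (where E[X] = 1001/1024 ≈ 0.9775). Hence R_4(4) > 14, i.e. R_4(4) ≥ 15.

Largest n = 14; hence R_4(4) > 14.


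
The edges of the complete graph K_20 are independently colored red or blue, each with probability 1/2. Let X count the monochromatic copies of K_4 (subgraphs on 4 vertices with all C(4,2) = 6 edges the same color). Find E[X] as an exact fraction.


Let X = Σ_S X_S over the C(20, 4) = 4845 subsets S of size 4, where X_S = 1 if the K_4 on S is monochromatic.
For a fixed S, the K_4 on S has C(4, 2) = 6 edges. P[all 6 edges red] = (1/2)^6, and likewise for blue, so P[monochromatic] = 2·(1/2)^6 = 2^{1 − 6} = 1/32.
Summing: E[X] = C(20, 4) · 2^{1 − 6} = 4845 · 1/32 = 4845/32.
Numerically: E[X] ≈ 151.40625.

E[X] = C(20,4)·2^(1−C(4,2)) = 4845/32 ≈ 151.40625.


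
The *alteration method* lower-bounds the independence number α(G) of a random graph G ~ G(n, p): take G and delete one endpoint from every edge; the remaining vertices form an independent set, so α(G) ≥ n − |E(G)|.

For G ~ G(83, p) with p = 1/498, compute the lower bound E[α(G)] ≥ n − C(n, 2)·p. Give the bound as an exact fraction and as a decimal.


E[|E(G)|] = C(83, 2)·p = 3403 · (1/498) = 41/6.
E[α(G)] ≥ n − E[|E(G)|] = 83 − 41/6 = 457/6.
Numerically: ≈ 76.1667.
(This is only a lower bound; the true E[α(G)] may be larger.)

E[α(G)] ≥ 457/6 ≈ 76.1667.


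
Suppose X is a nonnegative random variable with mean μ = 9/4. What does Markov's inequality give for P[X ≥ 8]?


μ = E[X] = 9/4, a = 8.
Markov: P[X ≥ 8] ≤ μ/a = (9/4)/8 = 9/32.
Numerically: ≈ 0.2812.
(Since a = 8 > μ = 2.2500, the bound 9/32 is < 1 and informative.)

P[X ≥ 8] ≤ 9/32 ≈ 0.2812.


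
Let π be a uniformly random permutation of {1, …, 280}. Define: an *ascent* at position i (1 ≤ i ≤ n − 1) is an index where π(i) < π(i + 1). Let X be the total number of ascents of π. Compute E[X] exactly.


Write X = Σ X_I over i = 1, …, 279, with X_I the indicator of one ascent.
There are 279 indicators.
For each fixed i, the pair (π(i), π(i+1)) is a uniformly random ordered pair of distinct values from {1, …, 280}; by symmetry P[π(i) < π(i+1)] = 1/2.
By linearity: E[X] = 279 · (1/2) = (280 − 1) · (1/2) = 279/2 ≈ 139.5000.

E[X] = 279/2 = 139.5000.


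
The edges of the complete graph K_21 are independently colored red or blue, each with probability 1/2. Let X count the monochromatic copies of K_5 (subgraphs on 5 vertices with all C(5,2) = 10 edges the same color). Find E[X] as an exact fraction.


Let X = Σ_S X_S over the C(21, 5) = 20349 subsets S of size 5, where X_S = 1 if the K_5 on S is monochromatic.
For a fixed S, the K_5 on S has C(5, 2) = 10 edges. P[all 10 edges red] = (1/2)^10, and likewise for blue, so P[monochromatic] = 2·(1/2)^10 = 2^{1 − 10} = 1/512.
Summing: E[X] = C(21, 5) · 2^{1 − 10} = 20349 · 1/512 = 20349/512.
Numerically: E[X] ≈ 39.74414.

E[X] = C(21,5)·2^(1−C(5,2)) = 20349/512 ≈ 39.74414.


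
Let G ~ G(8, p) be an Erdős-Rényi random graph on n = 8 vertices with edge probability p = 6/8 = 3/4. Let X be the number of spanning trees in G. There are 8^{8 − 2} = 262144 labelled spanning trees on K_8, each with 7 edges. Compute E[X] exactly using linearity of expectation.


K_8 has 8^{8 − 2} = 262144 labelled spanning trees.
For each such spanning tree H, let X_H = 1 if all 7 edges of H are present in G. Then P[X_H = 1] = p^{7} = (3/4)^{7} = 2187/16384.
By linearity: E[X] = Σ_H E[X_H] = 262144 · p^{7} = 262144 · 2187/16384 = 34992.
Numerically: E[X] ≈ 3.499e+04.

E[X] = 262144 · (3/4)^{7} = 34992 ≈ 3.499e+04.


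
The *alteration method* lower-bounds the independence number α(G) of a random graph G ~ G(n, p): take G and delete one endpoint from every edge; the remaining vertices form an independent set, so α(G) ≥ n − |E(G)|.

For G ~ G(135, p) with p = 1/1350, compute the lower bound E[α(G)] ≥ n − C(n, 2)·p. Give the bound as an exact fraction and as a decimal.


E[|E(G)|] = C(135, 2)·p = 9045 · (1/1350) = 67/10.
E[α(G)] ≥ n − E[|E(G)|] = 135 − 67/10 = 1283/10.
Numerically: ≈ 128.30000.
(This is only a lower bound; the true E[α(G)] may be larger.)

E[α(G)] ≥ 1283/10 ≈ 128.30000.


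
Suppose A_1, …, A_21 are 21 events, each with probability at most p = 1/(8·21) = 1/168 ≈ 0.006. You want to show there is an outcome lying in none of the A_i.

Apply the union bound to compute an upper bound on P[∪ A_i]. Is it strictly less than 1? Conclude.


Union bound: P[∪_{i=1}^{21} A_i] ≤ Σ_i P[A_i] ≤ 21·p = 21·(1/168) = 1/8.
Numerically: 1/8 ≈ 0.125.
Is 1/8 < 1? YES.
Since P[∪ A_i] ≤ 1/8 < 1, the complement has P[∩ A_i^c] ≥ 1 − 1/8 = 7/8 > 0, so some outcome avoids every A_i.

21·p = 1/8 ≈ 0.125; existence CERTIFIED by the union bound.


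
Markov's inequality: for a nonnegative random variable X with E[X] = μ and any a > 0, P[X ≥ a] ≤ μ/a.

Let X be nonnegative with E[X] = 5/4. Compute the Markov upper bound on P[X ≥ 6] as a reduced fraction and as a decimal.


μ = E[X] = 5/4, a = 6.
Markov: P[X ≥ 6] ≤ μ/a = (5/4)/6 = 5/24.
Numerically: ≈ 0.208333.
(Since a = 6 > μ = 1.250000, the bound 5/24 is < 1 and informative.)

P[X ≥ 6] ≤ 5/24 ≈ 0.208333.


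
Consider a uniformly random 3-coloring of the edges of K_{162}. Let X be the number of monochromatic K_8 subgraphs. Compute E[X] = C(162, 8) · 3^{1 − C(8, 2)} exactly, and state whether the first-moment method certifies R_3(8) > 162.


E[X] = C(162, 8) · 3^{1 − 28} = 9870758125020 · 3^{−27} = 9870758125020/7625597484987.
As a reduced fraction: E[X] = 121861211420/94143178827 ≈ 1.29442.
Is E[X] < 1? NO.
Since E[X] ≥ 1, the first-moment bound is inconclusive at n = 162; it does NOT by itself certify R_3(8) > 162.

E[X] = 121861211420/94143178827 ≈ 1.29442; E[X] ≥ 1; first-moment method inconclusive here.


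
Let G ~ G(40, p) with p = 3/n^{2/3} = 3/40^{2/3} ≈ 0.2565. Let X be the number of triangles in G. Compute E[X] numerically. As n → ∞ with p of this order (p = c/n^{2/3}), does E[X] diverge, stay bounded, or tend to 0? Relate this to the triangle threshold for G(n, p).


Number of potential triangles: C(40, 3) = 9880.
Each occurs with probability p³ ≈ (0.2565)³ ≈ 1.687500e-02.
By linearity: E[X] = C(40, 3)·p³ ≈ 9880 · 1.687500e-02 ≈ 166.7250.
Since α = 2/3 < 1, p = c/n^{2/3} ≫ 1/n is above the triangle threshold p ~ 1/n. Asymptotically E[X] ~ (c³/6)·n^{3(1−α)} = (3³/6)·n^{1} → ∞; triangles are abundant w.h.p.

E[X] ≈ 166.7250; in regime p = Θ(1/n^{2/3}) E[X] diverges (above the triangle threshold p ~ 1/n).


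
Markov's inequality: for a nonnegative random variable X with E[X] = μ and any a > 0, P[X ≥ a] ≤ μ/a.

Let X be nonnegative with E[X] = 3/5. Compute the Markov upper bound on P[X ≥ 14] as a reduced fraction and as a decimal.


μ = E[X] = 3/5, a = 14.
Markov: P[X ≥ 14] ≤ μ/a = (3/5)/14 = 3/70.
Numerically: ≈ 0.0429.
(Since a = 14 > μ = 0.6000, the bound 3/70 is < 1 and informative.)

P[X ≥ 14] ≤ 3/70 ≈ 0.0429.


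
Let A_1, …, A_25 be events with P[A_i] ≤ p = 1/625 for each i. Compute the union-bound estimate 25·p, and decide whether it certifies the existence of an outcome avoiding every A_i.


Union bound: P[∪_{i=1}^{25} A_i] ≤ Σ_i P[A_i] ≤ 25·p = 25·(1/625) = 1/25.
Numerically: 1/25 ≈ 0.04000.
Is 1/25 < 1? YES.
Since P[∪ A_i] ≤ 1/25 < 1, the complement has P[∩ A_i^c] ≥ 1 − 1/25 = 24/25 > 0, so some outcome avoids every A_i.

25·p = 1/25 ≈ 0.04000; existence CERTIFIED by the union bound.


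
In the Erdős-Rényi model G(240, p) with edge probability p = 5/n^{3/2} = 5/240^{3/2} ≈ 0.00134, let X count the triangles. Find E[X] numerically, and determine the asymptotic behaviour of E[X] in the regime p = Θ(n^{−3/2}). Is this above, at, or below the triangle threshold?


Number of potential triangles: C(240, 3) = 2275280.
Each occurs with probability p³ ≈ (0.00134)³ ≈ 2.43198e-09.
By linearity: E[X] = C(240, 3)·p³ ≈ 2275280 · 2.43198e-09 ≈ 0.006.
Since α = 3/2 > 1, p = c/n^{3/2} = o(1/n) is below the triangle threshold p ~ 1/n. Asymptotically E[X] ~ (c³/6)·n^{3(1−α)} = (5³/6)·n^{-1.5} → 0, so by Markov's inequality G has no triangles w.h.p.

E[X] ≈ 0.006; in regime p = Θ(1/n^{3/2}) E[X] tends to 0 (below the triangle threshold p ~ 1/n).


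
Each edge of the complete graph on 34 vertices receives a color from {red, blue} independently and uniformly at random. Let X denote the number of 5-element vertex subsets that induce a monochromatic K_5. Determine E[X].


Let X = Σ_S X_S over the C(34, 5) = 278256 subsets S of size 5, where X_S = 1 if the K_5 on S is monochromatic.
For a fixed S, the K_5 on S has C(5, 2) = 10 edges. P[all 10 edges red] = (1/2)^10, and likewise for blue, so P[monochromatic] = 2·(1/2)^10 = 2^{1 − 10} = 1/512.
Summing: E[X] = C(34, 5) · 2^{1 − 10} = 278256 · 1/512 = 17391/32.
Numerically: E[X] ≈ 543.46875.

E[X] = C(34,5)·2^(1−C(5,2)) = 17391/32 ≈ 543.46875.


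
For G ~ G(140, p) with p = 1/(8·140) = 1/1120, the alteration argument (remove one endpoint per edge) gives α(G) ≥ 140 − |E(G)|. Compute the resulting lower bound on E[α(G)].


E[|E(G)|] = C(140, 2)·p = 9730 · (1/1120) = 139/16.
E[α(G)] ≥ n − E[|E(G)|] = 140 − 139/16 = 2101/16.
Numerically: ≈ 131.31250.
(This is only a lower bound; the true E[α(G)] may be larger.)

E[α(G)] ≥ 2101/16 ≈ 131.31250.


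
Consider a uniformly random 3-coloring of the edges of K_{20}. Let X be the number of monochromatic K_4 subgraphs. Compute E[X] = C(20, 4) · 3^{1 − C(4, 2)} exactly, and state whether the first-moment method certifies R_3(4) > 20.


E[X] = C(20, 4) · 3^{1 − 6} = 4845 · 3^{−5} = 4845/243.
As a reduced fraction: E[X] = 1615/81 ≈ 19.938.
Is E[X] < 1? NO.
Since E[X] ≥ 1, the first-moment bound is inconclusive at n = 20; it does NOT by itself certify R_3(4) > 20.

E[X] = 1615/81 ≈ 19.938; E[X] ≥ 1; first-moment method inconclusive here.


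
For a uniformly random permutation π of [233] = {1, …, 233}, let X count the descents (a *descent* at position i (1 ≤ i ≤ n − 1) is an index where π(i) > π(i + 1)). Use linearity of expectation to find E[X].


Write X = Σ X_I over i = 1, …, 232, with X_I the indicator of one descent.
There are 232 indicators.
For each fixed i, the pair (π(i), π(i+1)) is a uniformly random ordered pair of distinct values from {1, …, 233}; by symmetry P[π(i) > π(i+1)] = 1/2.
By linearity: E[X] = 232 · (1/2) = (233 − 1) · (1/2) = 116 ≈ 116.000.

E[X] = 116 = 116.000.


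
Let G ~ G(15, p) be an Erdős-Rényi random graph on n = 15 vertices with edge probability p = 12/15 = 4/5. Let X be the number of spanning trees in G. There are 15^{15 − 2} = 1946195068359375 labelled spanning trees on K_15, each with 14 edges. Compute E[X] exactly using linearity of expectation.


K_15 has 15^{15 − 2} = 1946195068359375 labelled spanning trees.
For each such spanning tree H, let X_H = 1 if all 14 edges of H are present in G. Then P[X_H = 1] = p^{14} = (4/5)^{14} = 268435456/6103515625.
By linearity of expectation: E[X] = Σ_H E[X_H] = 1946195068359375 · p^{14} = 1946195068359375 · 268435456/6103515625 = 427972821516288/5.
Numerically: E[X] ≈ 8.5595e+13.

E[X] = 1946195068359375 · (4/5)^{14} = 427972821516288/5 ≈ 8.5595e+13.


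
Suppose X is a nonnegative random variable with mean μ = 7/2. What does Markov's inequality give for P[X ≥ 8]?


μ = E[X] = 7/2, a = 8.
Markov: P[X ≥ 8] ≤ μ/a = (7/2)/8 = 7/16.
Numerically: ≈ 0.4375.
(Since a = 8 > μ = 3.5000, the bound 7/16 is < 1 and informative.)

P[X ≥ 8] ≤ 7/16 ≈ 0.4375.


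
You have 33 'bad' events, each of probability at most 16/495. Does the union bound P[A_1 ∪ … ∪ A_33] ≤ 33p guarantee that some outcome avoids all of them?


Union bound: P[∪_{i=1}^{33} A_i] ≤ Σ_i P[A_i] ≤ 33·p = 33·(16/495) = 16/15.
Numerically: 16/15 ≈ 1.067.
Is 16/15 < 1? NO.
Since the bound 16/15 is ≥ 1, the union bound is uninformative here; it does NOT by itself certify existence.

33·p = 16/15 ≈ 1.067; existence NOT certified by the union bound.


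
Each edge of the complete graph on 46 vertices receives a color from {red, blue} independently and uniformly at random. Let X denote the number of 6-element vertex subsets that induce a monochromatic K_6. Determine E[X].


Let X = Σ_S X_S over the C(46, 6) = 9366819 subsets S of size 6, where X_S = 1 if the K_6 on S is monochromatic.
For a fixed S, the K_6 on S has C(6, 2) = 15 edges. P[all 15 edges red] = (1/2)^15, and likewise for blue, so P[monochromatic] = 2·(1/2)^15 = 2^{1 − 15} = 1/16384.
By linearity: E[X] = C(46, 6) · 2^{1 − 15} = 9366819 · 1/16384 = 9366819/16384.
Numerically: E[X] ≈ 571.705261.

E[X] = C(46,6)·2^(1−C(6,2)) = 9366819/16384 ≈ 571.705261.


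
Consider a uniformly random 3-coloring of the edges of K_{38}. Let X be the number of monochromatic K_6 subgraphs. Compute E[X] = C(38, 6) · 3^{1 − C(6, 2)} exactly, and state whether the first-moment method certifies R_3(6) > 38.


E[X] = C(38, 6) · 3^{1 − 15} = 2760681 · 3^{−14} = 2760681/4782969.
As a reduced fraction: E[X] = 920227/1594323 ≈ 0.577.
Is E[X] < 1? YES.
Since E[X] < 1, there exists a 3-coloring of K_{38} with no monochromatic K_6; hence R_3(6) > 38.

E[X] = 920227/1594323 ≈ 0.577; E[X] < 1, so R_3(6) > 38.


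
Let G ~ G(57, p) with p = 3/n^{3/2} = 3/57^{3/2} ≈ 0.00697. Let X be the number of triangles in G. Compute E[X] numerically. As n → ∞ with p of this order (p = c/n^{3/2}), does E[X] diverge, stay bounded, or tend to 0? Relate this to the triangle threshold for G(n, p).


Number of potential triangles: C(57, 3) = 29260.
Each occurs with probability p³ ≈ (0.00697)³ ≈ 3.38787e-07.
By linearity: E[X] = C(57, 3)·p³ ≈ 29260 · 3.38787e-07 ≈ 0.010.
Since α = 3/2 > 1, p = c/n^{3/2} = o(1/n) is below the triangle threshold p ~ 1/n. Asymptotically E[X] ~ (c³/6)·n^{3(1−α)} = (3³/6)·n^{-1.5} → 0, so by Markov's inequality G has no triangles w.h.p.

E[X] ≈ 0.010; in regime p = Θ(1/n^{3/2}) E[X] tends to 0 (below the triangle threshold p ~ 1/n).


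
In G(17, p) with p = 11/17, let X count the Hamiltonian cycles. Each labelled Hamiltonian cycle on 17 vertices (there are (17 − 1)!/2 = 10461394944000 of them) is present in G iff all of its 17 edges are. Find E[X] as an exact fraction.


K_17 has (17 − 1)!/2 = 10461394944000 labelled Hamiltonian cycles.
For each such Hamiltonian cycle H, let X_H = 1 if all 17 edges of H are present in G. Then P[X_H = 1] = p^{17} = (11/17)^{17} = 505447028499293771/827240261886336764177.
By linearity: E[X] = Σ_H E[X_H] = 10461394944000 · p^{17} = 10461394944000 · 505447028499293771/827240261886336764177 = 5287680988402335763510093824000/827240261886336764177.
Numerically: E[X] ≈ 6.39e+09.

E[X] = 10461394944000 · (11/17)^{17} = 5287680988402335763510093824000/827240261886336764177 ≈ 6.39e+09.
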